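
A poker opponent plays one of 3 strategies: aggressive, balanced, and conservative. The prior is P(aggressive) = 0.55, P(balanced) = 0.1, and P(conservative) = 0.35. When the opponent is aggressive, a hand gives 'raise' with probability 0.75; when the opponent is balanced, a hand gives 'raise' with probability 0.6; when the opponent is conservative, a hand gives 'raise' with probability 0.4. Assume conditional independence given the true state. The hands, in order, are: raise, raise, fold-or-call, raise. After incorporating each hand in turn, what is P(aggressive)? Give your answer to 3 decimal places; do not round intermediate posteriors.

0.724

After 'raise': normaliser = 0.75·0.5500 + 0.6·0.1000 + 0.4·0.3500; P(aggressive) ≈ 0.6735, P(balanced) ≈ 0.0980, P(conservative) ≈ 0.2286
After 'raise': normaliser = 0.75·0.6735 + 0.6·0.0980 + 0.4·0.2286; P(aggressive) ≈ 0.7708, P(balanced) ≈ 0.0897, P(conservative) ≈ 0.1395
After 'fold-or-call': normaliser = 0.25·0.7708 + 0.4·0.0897 + 0.6·0.1395; P(aggressive) ≈ 0.6171, P(balanced) ≈ 0.1149, P(conservative) ≈ 0.2681
After 'raise': normaliser = 0.75·0.6171 + 0.6·0.1149 + 0.4·0.2681; P(aggressive) ≈ 0.7243, P(balanced) ≈ 0.1079, P(conservative) ≈ 0.1678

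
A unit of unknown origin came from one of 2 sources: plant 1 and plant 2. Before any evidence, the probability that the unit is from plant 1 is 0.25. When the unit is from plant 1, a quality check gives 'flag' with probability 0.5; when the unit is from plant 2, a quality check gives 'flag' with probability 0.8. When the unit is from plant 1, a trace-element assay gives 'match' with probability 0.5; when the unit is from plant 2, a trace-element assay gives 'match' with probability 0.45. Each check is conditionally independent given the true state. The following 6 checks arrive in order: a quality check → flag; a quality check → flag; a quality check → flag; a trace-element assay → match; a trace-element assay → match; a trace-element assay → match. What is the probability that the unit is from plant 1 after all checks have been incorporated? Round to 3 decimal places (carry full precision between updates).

After a quality check='flag': P(plant 1) = 0.5·0.2500 / (0.5·0.2500 + 0.8·0.7500) ≈ 0.1724
After a quality check='flag': P(plant 1) = 0.5·0.1724 / (0.5·0.1724 + 0.8·0.8276) ≈ 0.1152
After a quality check='flag': P(plant 1) = 0.5·0.1152 / (0.5·0.1152 + 0.8·0.8848) ≈ 0.0753
After a trace-element assay='match': P(plant 1) = 0.5·0.0753 / (0.5·0.0753 + 0.45·0.9247) ≈ 0.0829
After a trace-element assay='match': P(plant 1) = 0.5·0.0829 / (0.5·0.0829 + 0.45·0.9171) ≈ 0.0913
After a trace-element assay='match': P(plant 1) = 0.5·0.0913 / (0.5·0.0913 + 0.45·0.9087) ≈ 0.1004

0.100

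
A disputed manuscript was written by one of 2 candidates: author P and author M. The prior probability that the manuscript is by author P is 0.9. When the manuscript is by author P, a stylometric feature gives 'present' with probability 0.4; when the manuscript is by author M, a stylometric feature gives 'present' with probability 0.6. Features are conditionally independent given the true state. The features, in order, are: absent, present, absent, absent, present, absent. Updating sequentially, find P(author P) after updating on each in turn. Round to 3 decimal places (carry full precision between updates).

0.953

After 'absent': P(author P) = 0.6·0.9000 / (0.6·0.9000 + 0.4·0.1000) ≈ 0.9310
After 'present': P(author P) = 0.4·0.9310 / (0.4·0.9310 + 0.6·0.0690) ≈ 0.9000
After 'absent': P(author P) = 0.6·0.9000 / (0.6·0.9000 + 0.4·0.1000) ≈ 0.9310
After 'absent': P(author P) = 0.6·0.9310 / (0.6·0.9310 + 0.4·0.0690) ≈ 0.9529
After 'present': P(author P) = 0.4·0.9529 / (0.4·0.9529 + 0.6·0.0471) ≈ 0.9310
After 'absent': P(author P) = 0.6·0.9310 / (0.6·0.9310 + 0.4·0.0690) ≈ 0.9529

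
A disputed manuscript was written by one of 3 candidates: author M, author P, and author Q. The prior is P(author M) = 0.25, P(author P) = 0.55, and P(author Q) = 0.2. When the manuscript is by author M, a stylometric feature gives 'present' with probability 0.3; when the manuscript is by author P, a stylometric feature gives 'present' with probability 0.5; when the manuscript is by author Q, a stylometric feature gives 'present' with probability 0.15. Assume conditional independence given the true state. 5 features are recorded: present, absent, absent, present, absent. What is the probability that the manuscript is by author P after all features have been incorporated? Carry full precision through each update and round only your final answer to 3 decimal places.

0.621

Apply Bayes' rule sequentially, carrying P(author P) forward.
After 'present': normaliser = 0.3·0.2500 + 0.5·0.5500 + 0.15·0.2000; P(author M) ≈ 0.1974, P(author P) ≈ 0.7237, P(author Q) ≈ 0.0789
After 'absent': normaliser = 0.7·0.1974 + 0.5·0.7237 + 0.85·0.0789; P(author M) ≈ 0.2436, P(author P) ≈ 0.6381, P(author Q) ≈ 0.1183
After 'absent': normaliser = 0.7·0.2436 + 0.5·0.6381 + 0.85·0.1183; P(author M) ≈ 0.2890, P(author P) ≈ 0.5406, P(author Q) ≈ 0.1704
After 'present': normaliser = 0.3·0.2890 + 0.5·0.5406 + 0.15·0.1704; P(author M) ≈ 0.2266, P(author P) ≈ 0.7066, P(author Q) ≈ 0.0668
After 'absent': normaliser = 0.7·0.2266 + 0.5·0.7066 + 0.85·0.0668; P(author M) ≈ 0.2789, P(author P) ≈ 0.6212, P(author Q) ≈ 0.0999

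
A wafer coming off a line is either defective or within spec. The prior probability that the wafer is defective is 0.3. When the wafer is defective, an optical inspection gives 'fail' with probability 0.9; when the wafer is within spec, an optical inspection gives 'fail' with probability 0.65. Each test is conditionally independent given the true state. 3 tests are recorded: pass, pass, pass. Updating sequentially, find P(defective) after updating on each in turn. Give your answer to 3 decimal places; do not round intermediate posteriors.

After 'pass': P(defective) = 0.1·0.3000 / (0.1·0.3000 + 0.35·0.7000) ≈ 0.1091
After 'pass': P(defective) = 0.1·0.1091 / (0.1·0.1091 + 0.35·0.8909) ≈ 0.0338
After 'pass': P(defective) = 0.1·0.0338 / (0.1·0.0338 + 0.35·0.9662) ≈ 0.0099

0.010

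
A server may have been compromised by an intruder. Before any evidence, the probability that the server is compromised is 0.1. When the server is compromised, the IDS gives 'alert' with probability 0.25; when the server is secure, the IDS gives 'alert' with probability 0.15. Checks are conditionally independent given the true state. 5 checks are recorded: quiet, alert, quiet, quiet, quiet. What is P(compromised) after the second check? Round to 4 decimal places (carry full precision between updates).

After 'quiet': P(compromised) = 0.75·0.1000 / (0.75·0.1000 + 0.85·0.9000) ≈ 0.0893
After 'alert': P(compromised) = 0.25·0.0893 / (0.25·0.0893 + 0.15·0.9107) ≈ 0.1404

0.1404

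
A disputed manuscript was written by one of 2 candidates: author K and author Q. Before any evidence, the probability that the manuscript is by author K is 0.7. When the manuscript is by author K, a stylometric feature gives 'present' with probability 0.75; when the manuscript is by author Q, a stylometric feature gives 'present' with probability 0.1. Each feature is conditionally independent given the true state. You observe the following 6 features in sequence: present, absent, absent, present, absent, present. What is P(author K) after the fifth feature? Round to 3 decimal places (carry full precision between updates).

After 'present': P(author K) = 0.75·0.7000 / (0.75·0.7000 + 0.1·0.3000) ≈ 0.9459
After 'absent': P(author K) = 0.25·0.9459 / (0.25·0.9459 + 0.9·0.0541) ≈ 0.8294
After 'absent': P(author K) = 0.25·0.8294 / (0.25·0.8294 + 0.9·0.1706) ≈ 0.5745
After 'present': P(author K) = 0.75·0.5745 / (0.75·0.5745 + 0.1·0.4255) ≈ 0.9101
After 'absent': P(author K) = 0.25·0.9101 / (0.25·0.9101 + 0.9·0.0899) ≈ 0.7377

0.738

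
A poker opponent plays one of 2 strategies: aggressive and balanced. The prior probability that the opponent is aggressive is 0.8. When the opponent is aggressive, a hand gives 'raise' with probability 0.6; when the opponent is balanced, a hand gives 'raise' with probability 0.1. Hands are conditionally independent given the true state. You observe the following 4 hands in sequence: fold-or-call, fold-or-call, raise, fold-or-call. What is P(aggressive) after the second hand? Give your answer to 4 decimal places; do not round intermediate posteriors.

After 'fold-or-call': P(aggressive) = 0.4·0.8000 / (0.4·0.8000 + 0.9·0.2000) ≈ 0.6400
After 'fold-or-call': P(aggressive) = 0.4·0.6400 / (0.4·0.6400 + 0.9·0.3600) ≈ 0.4414

0.4414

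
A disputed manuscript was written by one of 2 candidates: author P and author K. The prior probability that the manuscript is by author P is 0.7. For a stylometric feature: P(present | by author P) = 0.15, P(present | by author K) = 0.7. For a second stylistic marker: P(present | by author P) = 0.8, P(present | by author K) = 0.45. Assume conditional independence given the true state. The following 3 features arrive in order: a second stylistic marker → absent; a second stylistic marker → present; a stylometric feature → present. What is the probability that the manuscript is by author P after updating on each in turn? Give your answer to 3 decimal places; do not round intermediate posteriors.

After a second stylistic marker='absent': P(author P) = 0.2·0.7000 / (0.2·0.7000 + 0.55·0.3000) ≈ 0.4590
After a second stylistic marker='present': P(author P) = 0.8·0.4590 / (0.8·0.4590 + 0.45·0.5410) ≈ 0.6013
After a stylometric feature='present': P(author P) = 0.15·0.6013 / (0.15·0.6013 + 0.7·0.3987) ≈ 0.2443

0.244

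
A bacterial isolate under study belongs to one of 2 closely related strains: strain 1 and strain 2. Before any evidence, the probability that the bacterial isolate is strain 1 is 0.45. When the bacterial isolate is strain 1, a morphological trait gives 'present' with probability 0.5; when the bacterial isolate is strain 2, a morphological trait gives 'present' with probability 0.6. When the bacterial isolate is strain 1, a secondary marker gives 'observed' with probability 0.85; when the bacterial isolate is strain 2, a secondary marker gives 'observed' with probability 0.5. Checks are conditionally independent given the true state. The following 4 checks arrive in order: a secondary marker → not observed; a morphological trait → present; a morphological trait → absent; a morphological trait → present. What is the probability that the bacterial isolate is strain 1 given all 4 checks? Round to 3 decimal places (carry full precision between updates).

After a secondary marker='not observed': P(strain 1) = 0.15·0.4500 / (0.15·0.4500 + 0.5·0.5500) ≈ 0.1971
After a morphological trait='present': P(strain 1) = 0.5·0.1971 / (0.5·0.1971 + 0.6·0.8029) ≈ 0.1698
After a morphological trait='absent': P(strain 1) = 0.5·0.1698 / (0.5·0.1698 + 0.4·0.8302) ≈ 0.2036
After a morphological trait='present': P(strain 1) = 0.5·0.2036 / (0.5·0.2036 + 0.6·0.7964) ≈ 0.1756

0.176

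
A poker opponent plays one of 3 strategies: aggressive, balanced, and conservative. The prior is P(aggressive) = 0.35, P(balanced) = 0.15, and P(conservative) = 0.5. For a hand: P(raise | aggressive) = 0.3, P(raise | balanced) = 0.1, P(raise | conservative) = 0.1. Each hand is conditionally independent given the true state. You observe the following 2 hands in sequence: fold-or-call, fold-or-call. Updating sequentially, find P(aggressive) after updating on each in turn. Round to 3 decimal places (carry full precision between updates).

After 'fold-or-call': normaliser = 0.7·0.3500 + 0.9·0.1500 + 0.9·0.5000; P(aggressive) ≈ 0.2952, P(balanced) ≈ 0.1627, P(conservative) ≈ 0.5422
After 'fold-or-call': normaliser = 0.7·0.2952 + 0.9·0.1627 + 0.9·0.5422; P(aggressive) ≈ 0.2457, P(balanced) ≈ 0.1741, P(conservative) ≈ 0.5802

0.246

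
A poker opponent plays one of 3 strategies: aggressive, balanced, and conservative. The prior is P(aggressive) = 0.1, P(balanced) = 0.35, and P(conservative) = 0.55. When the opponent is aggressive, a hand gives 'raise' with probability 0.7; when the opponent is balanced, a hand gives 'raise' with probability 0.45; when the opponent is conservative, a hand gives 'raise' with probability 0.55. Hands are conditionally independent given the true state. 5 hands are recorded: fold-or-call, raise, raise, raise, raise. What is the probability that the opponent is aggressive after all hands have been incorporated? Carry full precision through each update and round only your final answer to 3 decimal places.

0.191

Apply Bayes' rule sequentially, carrying P(aggressive) forward.
After 'fold-or-call': normaliser = 0.3·0.1000 + 0.55·0.3500 + 0.45·0.5500; P(aggressive) ≈ 0.0638, P(balanced) ≈ 0.4096, P(conservative) ≈ 0.5266
After 'raise': normaliser = 0.7·0.0638 + 0.45·0.4096 + 0.55·0.5266; P(aggressive) ≈ 0.0862, P(balanced) ≈ 0.3554, P(conservative) ≈ 0.5585
After 'raise': normaliser = 0.7·0.0862 + 0.45·0.3554 + 0.55·0.5585; P(aggressive) ≈ 0.1144, P(balanced) ≈ 0.3032, P(conservative) ≈ 0.5824
After 'raise': normaliser = 0.7·0.1144 + 0.45·0.3032 + 0.55·0.5824; P(aggressive) ≈ 0.1491, P(balanced) ≈ 0.2542, P(conservative) ≈ 0.5967
After 'raise': normaliser = 0.7·0.1491 + 0.45·0.2542 + 0.55·0.5967; P(aggressive) ≈ 0.1908, P(balanced) ≈ 0.2091, P(conservative) ≈ 0.6000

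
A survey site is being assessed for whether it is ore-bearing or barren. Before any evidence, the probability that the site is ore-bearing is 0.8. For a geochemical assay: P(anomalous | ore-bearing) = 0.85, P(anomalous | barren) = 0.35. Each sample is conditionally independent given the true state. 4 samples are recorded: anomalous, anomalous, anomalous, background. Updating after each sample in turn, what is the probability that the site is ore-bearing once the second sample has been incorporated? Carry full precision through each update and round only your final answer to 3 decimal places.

After 'anomalous': P(ore) = 0.85·0.8000 / (0.85·0.8000 + 0.35·0.2000) ≈ 0.9067
After 'anomalous': P(ore) = 0.85·0.9067 / (0.85·0.9067 + 0.35·0.0933) ≈ 0.9593

0.959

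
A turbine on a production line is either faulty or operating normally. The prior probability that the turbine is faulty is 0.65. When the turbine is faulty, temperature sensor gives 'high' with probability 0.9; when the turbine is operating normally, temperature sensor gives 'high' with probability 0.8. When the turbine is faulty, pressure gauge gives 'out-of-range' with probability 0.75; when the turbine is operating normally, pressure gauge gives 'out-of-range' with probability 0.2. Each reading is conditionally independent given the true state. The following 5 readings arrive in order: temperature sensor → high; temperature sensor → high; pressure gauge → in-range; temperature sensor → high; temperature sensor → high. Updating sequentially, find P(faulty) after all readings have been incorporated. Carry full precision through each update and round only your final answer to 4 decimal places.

After temperature sensor='high': P(faulty) = 0.9·0.6500 / (0.9·0.6500 + 0.8·0.3500) ≈ 0.6763
After temperature sensor='high': P(faulty) = 0.9·0.6763 / (0.9·0.6763 + 0.8·0.3237) ≈ 0.7015
After pressure gauge='in-range': P(faulty) = 0.25·0.7015 / (0.25·0.7015 + 0.8·0.2985) ≈ 0.4235
After temperature sensor='high': P(faulty) = 0.9·0.4235 / (0.9·0.4235 + 0.8·0.5765) ≈ 0.4525
After temperature sensor='high': P(faulty) = 0.9·0.4525 / (0.9·0.4525 + 0.8·0.5475) ≈ 0.4818

0.4818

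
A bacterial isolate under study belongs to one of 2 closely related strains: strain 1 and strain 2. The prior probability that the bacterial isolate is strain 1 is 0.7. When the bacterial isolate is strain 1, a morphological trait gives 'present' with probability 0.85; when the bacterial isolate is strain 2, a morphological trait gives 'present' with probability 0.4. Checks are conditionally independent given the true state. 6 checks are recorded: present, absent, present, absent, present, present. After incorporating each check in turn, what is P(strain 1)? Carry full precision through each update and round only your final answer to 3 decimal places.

After 'present': P(strain 1) = 0.85·0.7000 / (0.85·0.7000 + 0.4·0.3000) ≈ 0.8322
After 'absent': P(strain 1) = 0.15·0.8322 / (0.15·0.8322 + 0.6·0.1678) ≈ 0.5535
After 'present': P(strain 1) = 0.85·0.5535 / (0.85·0.5535 + 0.4·0.4465) ≈ 0.7248
After 'absent': P(strain 1) = 0.15·0.7248 / (0.15·0.7248 + 0.6·0.2752) ≈ 0.3971
After 'present': P(strain 1) = 0.85·0.3971 / (0.85·0.3971 + 0.4·0.6029) ≈ 0.5832
After 'present': P(strain 1) = 0.85·0.5832 / (0.85·0.5832 + 0.4·0.4168) ≈ 0.7483

0.748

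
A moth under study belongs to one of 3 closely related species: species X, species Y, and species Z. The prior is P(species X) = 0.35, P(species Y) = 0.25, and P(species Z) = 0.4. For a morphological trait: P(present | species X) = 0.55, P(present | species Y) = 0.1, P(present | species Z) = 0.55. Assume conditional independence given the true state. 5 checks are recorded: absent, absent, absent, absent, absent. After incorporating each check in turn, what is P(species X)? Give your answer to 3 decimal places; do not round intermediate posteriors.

After 'absent': normaliser = 0.45·0.3500 + 0.9·0.2500 + 0.45·0.4000; P(species X) ≈ 0.2800, P(species Y) ≈ 0.4000, P(species Z) ≈ 0.3200
After 'absent': normaliser = 0.45·0.2800 + 0.9·0.4000 + 0.45·0.3200; P(species X) ≈ 0.2000, P(species Y) ≈ 0.5714, P(species Z) ≈ 0.2286
After 'absent': normaliser = 0.45·0.2000 + 0.9·0.5714 + 0.45·0.2286; P(species X) ≈ 0.1273, P(species Y) ≈ 0.7273, P(species Z) ≈ 0.1455
After 'absent': normaliser = 0.45·0.1273 + 0.9·0.7273 + 0.45·0.1455; P(species X) ≈ 0.0737, P(species Y) ≈ 0.8421, P(species Z) ≈ 0.0842
After 'absent': normaliser = 0.45·0.0737 + 0.9·0.8421 + 0.45·0.0842; P(species X) ≈ 0.0400, P(species Y) ≈ 0.9143, P(species Z) ≈ 0.0457

0.040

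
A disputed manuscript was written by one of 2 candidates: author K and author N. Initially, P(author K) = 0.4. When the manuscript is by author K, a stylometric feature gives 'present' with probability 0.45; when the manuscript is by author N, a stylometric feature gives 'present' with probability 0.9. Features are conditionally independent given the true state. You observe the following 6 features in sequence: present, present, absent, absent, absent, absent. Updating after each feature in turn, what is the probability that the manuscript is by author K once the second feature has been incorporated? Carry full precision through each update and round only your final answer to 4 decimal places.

Each posterior becomes the prior for the next update.
After 'present': P(author K) = 0.45·0.4000 / (0.45·0.4000 + 0.9·0.6000) ≈ 0.2500
After 'present': P(author K) = 0.45·0.2500 / (0.45·0.2500 + 0.9·0.7500) ≈ 0.1429

0.1429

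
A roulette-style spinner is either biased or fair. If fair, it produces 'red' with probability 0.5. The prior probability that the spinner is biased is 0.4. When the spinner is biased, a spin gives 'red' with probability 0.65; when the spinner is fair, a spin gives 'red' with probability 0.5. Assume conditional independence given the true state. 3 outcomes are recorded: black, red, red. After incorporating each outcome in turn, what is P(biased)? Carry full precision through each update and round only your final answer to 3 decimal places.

Apply Bayes' rule sequentially, carrying P(biased) forward.
After 'black': P(biased) = 0.35·0.4000 / (0.35·0.4000 + 0.5·0.6000) ≈ 0.3182
After 'red': P(biased) = 0.65·0.3182 / (0.65·0.3182 + 0.5·0.6818) ≈ 0.3776
After 'red': P(biased) = 0.65·0.3776 / (0.65·0.3776 + 0.5·0.6224) ≈ 0.4409

0.441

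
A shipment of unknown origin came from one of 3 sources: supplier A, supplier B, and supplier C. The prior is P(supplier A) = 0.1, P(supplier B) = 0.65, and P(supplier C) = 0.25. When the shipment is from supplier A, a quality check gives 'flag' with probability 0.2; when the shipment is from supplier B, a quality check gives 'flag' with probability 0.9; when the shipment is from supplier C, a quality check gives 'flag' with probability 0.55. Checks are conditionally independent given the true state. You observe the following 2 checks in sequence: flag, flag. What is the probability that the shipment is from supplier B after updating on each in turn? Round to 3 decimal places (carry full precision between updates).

0.869

After 'flag': normaliser = 0.2·0.1000 + 0.9·0.6500 + 0.55·0.2500; P(supplier A) ≈ 0.0269, P(supplier B) ≈ 0.7879, P(supplier C) ≈ 0.1852
After 'flag': normaliser = 0.2·0.0269 + 0.9·0.7879 + 0.55·0.1852; P(supplier A) ≈ 0.0066, P(supplier B) ≈ 0.8686, P(supplier C) ≈ 0.1248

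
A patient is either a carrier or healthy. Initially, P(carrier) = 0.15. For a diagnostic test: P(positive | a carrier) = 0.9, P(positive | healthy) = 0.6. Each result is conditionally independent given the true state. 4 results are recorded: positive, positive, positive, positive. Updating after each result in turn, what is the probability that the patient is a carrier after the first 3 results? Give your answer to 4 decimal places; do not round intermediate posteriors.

0.3733

Apply Bayes' rule sequentially, carrying P(carrier) forward.
After 'positive': P(carrier) = 0.9·0.1500 / (0.9·0.1500 + 0.6·0.8500) ≈ 0.2093
After 'positive': P(carrier) = 0.9·0.2093 / (0.9·0.2093 + 0.6·0.7907) ≈ 0.2842
After 'positive': P(carrier) = 0.9·0.2842 / (0.9·0.2842 + 0.6·0.7158) ≈ 0.3733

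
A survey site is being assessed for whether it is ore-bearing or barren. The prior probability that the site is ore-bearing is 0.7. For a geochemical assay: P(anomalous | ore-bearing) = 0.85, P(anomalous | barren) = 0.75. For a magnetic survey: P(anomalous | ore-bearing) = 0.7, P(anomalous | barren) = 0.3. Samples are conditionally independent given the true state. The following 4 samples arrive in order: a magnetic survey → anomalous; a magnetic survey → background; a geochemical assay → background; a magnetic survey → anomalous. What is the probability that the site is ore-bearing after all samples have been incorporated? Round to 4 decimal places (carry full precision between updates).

0.7656

After a magnetic survey='anomalous': P(ore) = 0.7·0.7000 / (0.7·0.7000 + 0.3·0.3000) ≈ 0.8448
After a magnetic survey='background': P(ore) = 0.3·0.8448 / (0.3·0.8448 + 0.7·0.1552) ≈ 0.7000
After a geochemical assay='background': P(ore) = 0.15·0.7000 / (0.15·0.7000 + 0.25·0.3000) ≈ 0.5833
After a magnetic survey='anomalous': P(ore) = 0.7·0.5833 / (0.7·0.5833 + 0.3·0.4167) ≈ 0.7656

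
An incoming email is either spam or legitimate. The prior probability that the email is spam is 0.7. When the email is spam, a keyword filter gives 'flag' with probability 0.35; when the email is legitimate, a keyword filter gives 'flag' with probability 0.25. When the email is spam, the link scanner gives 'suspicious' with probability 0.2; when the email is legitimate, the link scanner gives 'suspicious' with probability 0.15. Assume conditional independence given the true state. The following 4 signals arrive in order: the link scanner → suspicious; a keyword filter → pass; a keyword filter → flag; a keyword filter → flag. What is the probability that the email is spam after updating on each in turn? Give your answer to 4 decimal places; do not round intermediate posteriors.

After the link scanner='suspicious': P(spam) = 0.2·0.7000 / (0.2·0.7000 + 0.15·0.3000) ≈ 0.7568
After a keyword filter='pass': P(spam) = 0.65·0.7568 / (0.65·0.7568 + 0.75·0.2432) ≈ 0.7295
After a keyword filter='flag': P(spam) = 0.35·0.7295 / (0.35·0.7295 + 0.25·0.2705) ≈ 0.7906
After a keyword filter='flag': P(spam) = 0.35·0.7906 / (0.35·0.7906 + 0.25·0.2094) ≈ 0.8409

0.8409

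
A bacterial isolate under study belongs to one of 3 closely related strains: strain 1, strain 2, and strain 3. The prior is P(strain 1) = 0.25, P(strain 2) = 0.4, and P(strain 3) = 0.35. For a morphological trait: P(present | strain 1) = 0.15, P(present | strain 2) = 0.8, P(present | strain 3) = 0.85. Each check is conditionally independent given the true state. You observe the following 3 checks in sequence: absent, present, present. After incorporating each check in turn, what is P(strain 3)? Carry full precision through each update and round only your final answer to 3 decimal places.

0.404

After 'absent': normaliser = 0.85·0.2500 + 0.2·0.4000 + 0.15·0.3500; P(strain 1) ≈ 0.6159, P(strain 2) ≈ 0.2319, P(strain 3) ≈ 0.1522
After 'present': normaliser = 0.15·0.6159 + 0.8·0.2319 + 0.85·0.1522; P(strain 1) ≈ 0.2269, P(strain 2) ≈ 0.4555, P(strain 3) ≈ 0.3176
After 'present': normaliser = 0.15·0.2269 + 0.8·0.4555 + 0.85·0.3176; P(strain 1) ≈ 0.0509, P(strain 2) ≈ 0.5452, P(strain 3) ≈ 0.4039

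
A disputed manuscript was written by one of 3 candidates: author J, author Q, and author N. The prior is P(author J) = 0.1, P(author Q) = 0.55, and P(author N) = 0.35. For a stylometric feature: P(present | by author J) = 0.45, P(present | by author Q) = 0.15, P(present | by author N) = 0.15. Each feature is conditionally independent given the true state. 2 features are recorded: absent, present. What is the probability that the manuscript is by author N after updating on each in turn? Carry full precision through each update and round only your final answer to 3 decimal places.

After 'absent': normaliser = 0.55·0.1000 + 0.85·0.5500 + 0.85·0.3500; P(author J) ≈ 0.0671, P(author Q) ≈ 0.5701, P(author N) ≈ 0.3628
After 'present': normaliser = 0.45·0.0671 + 0.15·0.5701 + 0.15·0.3628; P(author J) ≈ 0.1774, P(author Q) ≈ 0.5027, P(author N) ≈ 0.3199

0.320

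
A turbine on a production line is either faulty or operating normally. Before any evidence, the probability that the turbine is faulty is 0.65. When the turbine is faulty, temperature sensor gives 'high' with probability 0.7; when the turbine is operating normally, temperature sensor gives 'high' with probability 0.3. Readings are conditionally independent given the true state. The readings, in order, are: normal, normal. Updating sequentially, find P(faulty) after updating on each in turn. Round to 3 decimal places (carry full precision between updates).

0.254

Each posterior becomes the prior for the next update.
After 'normal': P(faulty) = 0.3·0.6500 / (0.3·0.6500 + 0.7·0.3500) ≈ 0.4432
After 'normal': P(faulty) = 0.3·0.4432 / (0.3·0.4432 + 0.7·0.5568) ≈ 0.2543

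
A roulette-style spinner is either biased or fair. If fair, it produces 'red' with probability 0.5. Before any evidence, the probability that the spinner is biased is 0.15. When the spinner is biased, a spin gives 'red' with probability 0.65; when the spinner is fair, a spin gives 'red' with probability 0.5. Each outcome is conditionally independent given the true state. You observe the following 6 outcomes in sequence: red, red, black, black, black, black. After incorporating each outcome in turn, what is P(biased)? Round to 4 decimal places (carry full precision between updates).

0.0668

After 'red': P(biased) = 0.65·0.1500 / (0.65·0.1500 + 0.5·0.8500) ≈ 0.1866
After 'red': P(biased) = 0.65·0.1866 / (0.65·0.1866 + 0.5·0.8134) ≈ 0.2297
After 'black': P(biased) = 0.35·0.2297 / (0.35·0.2297 + 0.5·0.7703) ≈ 0.1727
After 'black': P(biased) = 0.35·0.1727 / (0.35·0.1727 + 0.5·0.8273) ≈ 0.1275
After 'black': P(biased) = 0.35·0.1275 / (0.35·0.1275 + 0.5·0.8725) ≈ 0.0928
After 'black': P(biased) = 0.35·0.0928 / (0.35·0.0928 + 0.5·0.9072) ≈ 0.0668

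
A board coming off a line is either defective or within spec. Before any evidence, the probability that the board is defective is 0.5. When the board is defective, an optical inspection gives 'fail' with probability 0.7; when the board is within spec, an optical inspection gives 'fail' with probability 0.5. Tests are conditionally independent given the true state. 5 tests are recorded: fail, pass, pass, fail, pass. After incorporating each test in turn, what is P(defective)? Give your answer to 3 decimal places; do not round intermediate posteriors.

0.297

After 'fail': P(defective) = 0.7·0.5000 / (0.7·0.5000 + 0.5·0.5000) ≈ 0.5833
After 'pass': P(defective) = 0.3·0.5833 / (0.3·0.5833 + 0.5·0.4167) ≈ 0.4565
After 'pass': P(defective) = 0.3·0.4565 / (0.3·0.4565 + 0.5·0.5435) ≈ 0.3351
After 'fail': P(defective) = 0.7·0.3351 / (0.7·0.3351 + 0.5·0.6649) ≈ 0.4137
After 'pass': P(defective) = 0.3·0.4137 / (0.3·0.4137 + 0.5·0.5863) ≈ 0.2974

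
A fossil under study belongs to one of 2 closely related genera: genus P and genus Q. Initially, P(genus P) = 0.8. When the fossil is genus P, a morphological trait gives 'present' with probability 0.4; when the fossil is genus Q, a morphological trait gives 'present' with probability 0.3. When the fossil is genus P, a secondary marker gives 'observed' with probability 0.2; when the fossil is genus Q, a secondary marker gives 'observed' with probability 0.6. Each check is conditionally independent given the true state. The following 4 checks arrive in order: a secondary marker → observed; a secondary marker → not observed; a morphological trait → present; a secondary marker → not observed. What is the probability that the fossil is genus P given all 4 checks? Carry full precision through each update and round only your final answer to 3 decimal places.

0.877

After a secondary marker='observed': P(genus P) = 0.2·0.8000 / (0.2·0.8000 + 0.6·0.2000) ≈ 0.5714
After a secondary marker='not observed': P(genus P) = 0.8·0.5714 / (0.8·0.5714 + 0.4·0.4286) ≈ 0.7273
After a morphological trait='present': P(genus P) = 0.4·0.7273 / (0.4·0.7273 + 0.3·0.2727) ≈ 0.7805
After a secondary marker='not observed': P(genus P) = 0.8·0.7805 / (0.8·0.7805 + 0.4·0.2195) ≈ 0.8767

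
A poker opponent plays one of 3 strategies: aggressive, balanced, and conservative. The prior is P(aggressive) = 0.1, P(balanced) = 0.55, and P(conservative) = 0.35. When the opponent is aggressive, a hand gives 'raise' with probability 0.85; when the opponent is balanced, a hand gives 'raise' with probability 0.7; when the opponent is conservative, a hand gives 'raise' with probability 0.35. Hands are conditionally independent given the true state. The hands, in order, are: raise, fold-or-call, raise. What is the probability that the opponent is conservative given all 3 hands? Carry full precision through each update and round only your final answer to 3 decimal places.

0.233

After 'raise': normaliser = 0.85·0.1000 + 0.7·0.5500 + 0.35·0.3500; P(aggressive) ≈ 0.1435, P(balanced) ≈ 0.6498, P(conservative) ≈ 0.2068
After 'fold-or-call': normaliser = 0.15·0.1435 + 0.3·0.6498 + 0.65·0.2068; P(aggressive) ≈ 0.0613, P(balanced) ≈ 0.5556, P(conservative) ≈ 0.3830
After 'raise': normaliser = 0.85·0.0613 + 0.7·0.5556 + 0.35·0.3830; P(aggressive) ≈ 0.0906, P(balanced) ≈ 0.6763, P(conservative) ≈ 0.2331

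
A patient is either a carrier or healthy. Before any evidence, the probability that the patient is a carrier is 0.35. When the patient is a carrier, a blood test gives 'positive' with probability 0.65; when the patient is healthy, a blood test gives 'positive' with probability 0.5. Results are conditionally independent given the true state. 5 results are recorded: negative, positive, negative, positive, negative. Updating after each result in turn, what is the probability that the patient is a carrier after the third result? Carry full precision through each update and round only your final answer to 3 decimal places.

Each posterior becomes the prior for the next update.
After 'negative': P(carrier) = 0.35·0.3500 / (0.35·0.3500 + 0.5·0.6500) ≈ 0.2737
After 'positive': P(carrier) = 0.65·0.2737 / (0.65·0.2737 + 0.5·0.7263) ≈ 0.3289
After 'negative': P(carrier) = 0.35·0.3289 / (0.35·0.3289 + 0.5·0.6711) ≈ 0.2554

0.255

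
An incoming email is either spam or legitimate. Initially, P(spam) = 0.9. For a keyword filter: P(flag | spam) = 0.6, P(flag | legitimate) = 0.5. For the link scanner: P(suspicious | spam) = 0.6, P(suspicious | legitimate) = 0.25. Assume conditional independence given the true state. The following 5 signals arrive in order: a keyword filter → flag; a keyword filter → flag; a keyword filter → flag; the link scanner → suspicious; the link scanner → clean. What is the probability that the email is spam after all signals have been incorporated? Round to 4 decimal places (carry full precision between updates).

After a keyword filter='flag': P(spam) = 0.6·0.9000 / (0.6·0.9000 + 0.5·0.1000) ≈ 0.9153
After a keyword filter='flag': P(spam) = 0.6·0.9153 / (0.6·0.9153 + 0.5·0.0847) ≈ 0.9284
After a keyword filter='flag': P(spam) = 0.6·0.9284 / (0.6·0.9284 + 0.5·0.0716) ≈ 0.9396
After the link scanner='suspicious': P(spam) = 0.6·0.9396 / (0.6·0.9396 + 0.25·0.0604) ≈ 0.9739
After the link scanner='clean': P(spam) = 0.4·0.9739 / (0.4·0.9739 + 0.75·0.0261) ≈ 0.9522

0.9522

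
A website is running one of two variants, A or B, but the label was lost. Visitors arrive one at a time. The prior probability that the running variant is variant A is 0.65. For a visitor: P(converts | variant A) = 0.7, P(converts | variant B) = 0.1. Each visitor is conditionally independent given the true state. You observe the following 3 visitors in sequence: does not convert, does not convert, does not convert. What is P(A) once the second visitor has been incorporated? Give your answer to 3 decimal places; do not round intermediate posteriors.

0.171

Apply Bayes' rule sequentially, carrying P(A) forward.
After 'does not convert': P(A) = 0.3·0.6500 / (0.3·0.6500 + 0.9·0.3500) ≈ 0.3824
After 'does not convert': P(A) = 0.3·0.3824 / (0.3·0.3824 + 0.9·0.6176) ≈ 0.1711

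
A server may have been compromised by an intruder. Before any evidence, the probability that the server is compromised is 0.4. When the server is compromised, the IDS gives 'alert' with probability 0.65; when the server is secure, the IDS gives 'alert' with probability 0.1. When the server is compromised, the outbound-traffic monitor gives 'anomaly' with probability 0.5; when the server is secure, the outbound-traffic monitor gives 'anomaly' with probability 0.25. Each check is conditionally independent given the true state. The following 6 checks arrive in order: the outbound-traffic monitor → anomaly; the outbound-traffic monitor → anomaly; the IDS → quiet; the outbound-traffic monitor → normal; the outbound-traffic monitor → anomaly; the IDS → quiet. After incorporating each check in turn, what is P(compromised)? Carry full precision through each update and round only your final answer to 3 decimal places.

Apply Bayes' rule sequentially, carrying P(compromised) forward.
After the outbound-traffic monitor='anomaly': P(compromised) = 0.5·0.4000 / (0.5·0.4000 + 0.25·0.6000) ≈ 0.5714
After the outbound-traffic monitor='anomaly': P(compromised) = 0.5·0.5714 / (0.5·0.5714 + 0.25·0.4286) ≈ 0.7273
After the IDS='quiet': P(compromised) = 0.35·0.7273 / (0.35·0.7273 + 0.9·0.2727) ≈ 0.5091
After the outbound-traffic monitor='normal': P(compromised) = 0.5·0.5091 / (0.5·0.5091 + 0.75·0.4909) ≈ 0.4088
After the outbound-traffic monitor='anomaly': P(compromised) = 0.5·0.4088 / (0.5·0.4088 + 0.25·0.5912) ≈ 0.5803
After the IDS='quiet': P(compromised) = 0.35·0.5803 / (0.35·0.5803 + 0.9·0.4197) ≈ 0.3497

0.350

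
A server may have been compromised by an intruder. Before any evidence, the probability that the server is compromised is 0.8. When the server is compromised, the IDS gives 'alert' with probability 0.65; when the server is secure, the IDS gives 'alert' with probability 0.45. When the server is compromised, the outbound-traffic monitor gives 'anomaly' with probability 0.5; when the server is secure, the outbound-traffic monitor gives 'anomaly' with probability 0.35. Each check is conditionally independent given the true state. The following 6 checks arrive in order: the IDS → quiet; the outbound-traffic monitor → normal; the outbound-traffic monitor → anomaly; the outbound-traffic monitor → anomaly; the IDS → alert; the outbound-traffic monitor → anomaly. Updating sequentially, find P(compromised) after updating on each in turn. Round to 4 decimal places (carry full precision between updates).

After the IDS='quiet': P(compromised) = 0.35·0.8000 / (0.35·0.8000 + 0.55·0.2000) ≈ 0.7179
After the outbound-traffic monitor='normal': P(compromised) = 0.5·0.7179 / (0.5·0.7179 + 0.65·0.2821) ≈ 0.6619
After the outbound-traffic monitor='anomaly': P(compromised) = 0.5·0.6619 / (0.5·0.6619 + 0.35·0.3381) ≈ 0.7366
After the outbound-traffic monitor='anomaly': P(compromised) = 0.5·0.7366 / (0.5·0.7366 + 0.35·0.2634) ≈ 0.7998
After the IDS='alert': P(compromised) = 0.65·0.7998 / (0.65·0.7998 + 0.45·0.2002) ≈ 0.8523
After the outbound-traffic monitor='anomaly': P(compromised) = 0.5·0.8523 / (0.5·0.8523 + 0.35·0.1477) ≈ 0.8918

0.8918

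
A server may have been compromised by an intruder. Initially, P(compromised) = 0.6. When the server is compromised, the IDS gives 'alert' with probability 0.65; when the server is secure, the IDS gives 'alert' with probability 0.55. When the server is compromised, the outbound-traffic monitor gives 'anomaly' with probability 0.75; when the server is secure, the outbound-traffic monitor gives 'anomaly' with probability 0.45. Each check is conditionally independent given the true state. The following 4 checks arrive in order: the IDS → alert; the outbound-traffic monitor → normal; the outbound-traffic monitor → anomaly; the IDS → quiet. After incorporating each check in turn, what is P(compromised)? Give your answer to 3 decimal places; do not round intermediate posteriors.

0.511

After the IDS='alert': P(compromised) = 0.65·0.6000 / (0.65·0.6000 + 0.55·0.4000) ≈ 0.6393
After the outbound-traffic monitor='normal': P(compromised) = 0.25·0.6393 / (0.25·0.6393 + 0.55·0.3607) ≈ 0.4462
After the outbound-traffic monitor='anomaly': P(compromised) = 0.75·0.4462 / (0.75·0.4462 + 0.45·0.5538) ≈ 0.5732
After the IDS='quiet': P(compromised) = 0.35·0.5732 / (0.35·0.5732 + 0.45·0.4268) ≈ 0.5109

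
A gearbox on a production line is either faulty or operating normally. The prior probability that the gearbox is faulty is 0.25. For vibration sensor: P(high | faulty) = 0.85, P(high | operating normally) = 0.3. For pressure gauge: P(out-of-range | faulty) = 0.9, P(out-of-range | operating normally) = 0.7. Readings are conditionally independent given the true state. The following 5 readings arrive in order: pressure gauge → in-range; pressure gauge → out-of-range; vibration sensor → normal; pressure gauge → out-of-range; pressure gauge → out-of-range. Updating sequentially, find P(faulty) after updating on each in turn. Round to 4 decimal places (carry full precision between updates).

Apply Bayes' rule sequentially, carrying P(faulty) forward.
After pressure gauge='in-range': P(faulty) = 0.1·0.2500 / (0.1·0.2500 + 0.3·0.7500) ≈ 0.1000
After pressure gauge='out-of-range': P(faulty) = 0.9·0.1000 / (0.9·0.1000 + 0.7·0.9000) ≈ 0.1250
After vibration sensor='normal': P(faulty) = 0.15·0.1250 / (0.15·0.1250 + 0.7·0.8750) ≈ 0.0297
After pressure gauge='out-of-range': P(faulty) = 0.9·0.0297 / (0.9·0.0297 + 0.7·0.9703) ≈ 0.0379
After pressure gauge='out-of-range': P(faulty) = 0.9·0.0379 / (0.9·0.0379 + 0.7·0.9621) ≈ 0.0482

0.0482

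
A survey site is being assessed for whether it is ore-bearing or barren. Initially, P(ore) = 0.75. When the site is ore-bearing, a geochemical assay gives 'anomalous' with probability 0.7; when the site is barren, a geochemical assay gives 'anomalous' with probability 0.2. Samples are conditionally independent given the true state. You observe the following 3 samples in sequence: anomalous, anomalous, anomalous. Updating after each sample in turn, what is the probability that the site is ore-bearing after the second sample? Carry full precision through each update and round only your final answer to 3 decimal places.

After 'anomalous': P(ore) = 0.7·0.7500 / (0.7·0.7500 + 0.2·0.2500) ≈ 0.9130
After 'anomalous': P(ore) = 0.7·0.9130 / (0.7·0.9130 + 0.2·0.0870) ≈ 0.9735

0.974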